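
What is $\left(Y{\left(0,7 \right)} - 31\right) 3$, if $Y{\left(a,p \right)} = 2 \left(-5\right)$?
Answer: $-123$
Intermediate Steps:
$Y{\left(a,p \right)} = -10$
$\left(Y{\left(0,7 \right)} - 31\right) 3 = \left(-10 - 31\right) 3 = \left(-41\right) 3 = -123$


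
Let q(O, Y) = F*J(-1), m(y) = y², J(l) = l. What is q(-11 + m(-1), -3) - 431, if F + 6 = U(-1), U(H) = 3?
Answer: -428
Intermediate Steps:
F = -3 (F = -6 + 3 = -3)
q(O, Y) = 3 (q(O, Y) = -3*(-1) = 3)
q(-11 + m(-1), -3) - 431 = 3 - 431 = -428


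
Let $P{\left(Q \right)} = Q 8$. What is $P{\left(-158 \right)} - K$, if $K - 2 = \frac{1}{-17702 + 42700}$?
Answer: $- \frac{31647469}{24998} \approx -1266.0$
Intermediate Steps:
$P{\left(Q \right)} = 8 Q$
$K = \frac{49997}{24998}$ ($K = 2 + \frac{1}{-17702 + 42700} = 2 + \frac{1}{24998} = \frac{49997}{24998} \approx 2.0$)
$P{\left(-158 \right)} - K = 8 \left(-158\right) - \frac{49997}{24998} = -1264 - \frac{49997}{24998} = - \frac{31647469}{24998}$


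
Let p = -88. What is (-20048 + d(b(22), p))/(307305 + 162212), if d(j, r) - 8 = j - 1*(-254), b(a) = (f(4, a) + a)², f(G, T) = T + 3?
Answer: -17577/469517 ≈ -0.037436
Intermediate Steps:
f(G, T) = 3 + T
b(a) = (3 + 2*a)² (b(a) = ((3 + a) + a)² = (3 + 2*a)²)
d(j, r) = 262 + j (d(j, r) = 8 + (j - 1*(-254)) = 8 + (j + 254) = 8 + (254 + j) = 262 + j)
(-20048 + d(b(22), p))/(307305 + 162212) = (-20048 + (262 + (3 + 2*22)²))/(307305 + 162212) = (-20048 + (262 + (3 + 44)²))/469517 = (-20048 + (262 + 47²))*(1/469517) = (-20048 + (262 + 2209))*(1/469517) = (-20048 + 2471)*(1/469517) = -17577*1/469517 = -17577/469517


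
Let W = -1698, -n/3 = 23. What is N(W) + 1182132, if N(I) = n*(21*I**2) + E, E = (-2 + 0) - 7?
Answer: -4176580473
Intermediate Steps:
n = -69 (n = -3*23 = -69)
E = -9 (E = -2 - 7 = -9)
N(I) = -9 - 1449*I**2 (N(I) = -1449*I**2 - 9 = -9 - 1449*I**2)
N(W) + 1182132 = (-9 - 1449*(-1698)**2) + 1182132 = (-9 - 1449*2883204) + 1182132 = (-9 - 4177762596) + 1182132 = -4177762605 + 1182132 = -4176580473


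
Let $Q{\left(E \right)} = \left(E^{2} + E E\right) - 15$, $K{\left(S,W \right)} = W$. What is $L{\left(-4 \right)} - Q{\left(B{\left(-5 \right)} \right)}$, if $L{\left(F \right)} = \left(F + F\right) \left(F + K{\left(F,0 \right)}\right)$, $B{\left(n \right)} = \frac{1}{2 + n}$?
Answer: $\frac{421}{9} \approx 46.778$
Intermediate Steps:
$L{\left(F \right)} = 2 F^{2}$ ($L{\left(F \right)} = \left(F + F\right) \left(F + 0\right) = 2 F F = 2 F^{2}$)
$Q{\left(E \right)} = -15 + 2 E^{2}$ ($Q{\left(E \right)} = \left(E^{2} + E^{2}\right) - 15 = 2 E^{2} - 15 = -15 + 2 E^{2}$)
$L{\left(-4 \right)} - Q{\left(B{\left(-5 \right)} \right)} = 2 \left(-4\right)^{2} - \left(-15 + 2 \left(\frac{1}{2 - 5}\right)^{2}\right) = 2 \cdot 16 - \left(-15 + 2 \left(\frac{1}{-3}\right)^{2}\right) = 32 - \left(-15 + 2 \left(- \frac{1}{3}\right)^{2}\right) = 32 - \left(-15 + 2 \cdot \frac{1}{9}\right) = 32 - \left(-15 + \frac{2}{9}\right) = 32 - - \frac{133}{9} = 32 + \frac{133}{9} = \frac{421}{9}$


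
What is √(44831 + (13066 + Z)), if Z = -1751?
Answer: √56146 ≈ 236.95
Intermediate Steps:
√(44831 + (13066 + Z)) = √(44831 + (13066 - 1751)) = √(44831 + 11315) = √56146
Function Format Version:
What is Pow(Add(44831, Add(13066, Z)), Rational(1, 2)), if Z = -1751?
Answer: Pow(56146, Rational(1, 2)) ≈ 236.95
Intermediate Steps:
Pow(Add(44831, Add(13066, Z)), Rational(1, 2)) = Pow(Add(44831, Add(13066, -1751)), Rational(1, 2)) = Pow(Add(44831, 11315), Rational(1, 2)) = Pow(56146, Rational(1, 2))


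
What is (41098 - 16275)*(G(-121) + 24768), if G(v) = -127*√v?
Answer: 614816064 - 34677731*I ≈ 6.1482e+8 - 3.4678e+7*I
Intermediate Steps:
(41098 - 16275)*(G(-121) + 24768) = (41098 - 16275)*(-1397*I + 24768) = 24823*(-1397*I + 24768) = 24823*(24768 - 1397*I) = 614816064 - 34677731*I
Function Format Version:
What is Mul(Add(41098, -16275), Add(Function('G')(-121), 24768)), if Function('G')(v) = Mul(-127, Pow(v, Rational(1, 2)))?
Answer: Add(614816064, Mul(-34677731, I)) ≈ Add(6.1482e+8, Mul(-3.4678e+7, I))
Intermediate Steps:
Mul(Add(41098, -16275), Add(Function('G')(-121), 24768)) = Mul(Add(41098, -16275), Add(Mul(-127, Pow(-121, Rational(1, 2))), 24768)) = Mul(24823, Add(Mul(-127, Mul(11, I)), 24768)) = Mul(24823, Add(Mul(-1397, I), 24768)) = Mul(24823, Add(24768, Mul(-1397, I))) = Add(614816064, Mul(-34677731, I))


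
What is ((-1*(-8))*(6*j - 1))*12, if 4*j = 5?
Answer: 624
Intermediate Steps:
j = 5/4 (j = (¼)*5 = 5/4 ≈ 1.2500)
((-1*(-8))*(6*j - 1))*12 = ((-1*(-8))*(6*(5/4) - 1))*12 = (8*(15/2 - 1))*12 = (8*(13/2))*12 = 52*12 = 624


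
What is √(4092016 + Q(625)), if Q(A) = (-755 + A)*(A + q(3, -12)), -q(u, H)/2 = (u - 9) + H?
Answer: √4006086 ≈ 2001.5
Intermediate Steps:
q(u, H) = 18 - 2*H - 2*u (q(u, H) = -2*((u - 9) + H) = -2*((-9 + u) + H) = -2*(-9 + H + u) = 18 - 2*H - 2*u)
Q(A) = (-755 + A)*(36 + A) (Q(A) = (-755 + A)*(A + (18 - 2*(-12) - 2*3)) = (-755 + A)*(A + (18 + 24 - 6)) = (-755 + A)*(A + 36) = (-755 + A)*(36 + A))
√(4092016 + Q(625)) = √(4092016 + (-27180 + 625² - 719*625)) = √(4092016 + (-27180 + 390625 - 449375)) = √(4092016 - 85930) = √4006086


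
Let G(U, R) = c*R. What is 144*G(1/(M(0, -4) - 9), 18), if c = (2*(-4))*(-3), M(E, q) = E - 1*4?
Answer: 62208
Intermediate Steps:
M(E, q) = -4 + E (M(E, q) = E - 4 = -4 + E)
c = 24 (c = -8*(-3) = 24)
G(U, R) = 24*R
144*G(1/(M(0, -4) - 9), 18) = 144*(24*18) = 144*432 = 62208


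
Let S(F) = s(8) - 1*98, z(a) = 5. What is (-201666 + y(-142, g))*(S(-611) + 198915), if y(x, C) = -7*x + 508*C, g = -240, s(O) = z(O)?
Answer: -64138386624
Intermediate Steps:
s(O) = 5
S(F) = -93 (S(F) = 5 - 1*98 = 5 - 98 = -93)
(-201666 + y(-142, g))*(S(-611) + 198915) = (-201666 + (-7*(-142) + 508*(-240)))*(-93 + 198915) = (-201666 + (994 - 121920))*198822 = (-201666 - 120926)*198822 = -322592*198822 = -64138386624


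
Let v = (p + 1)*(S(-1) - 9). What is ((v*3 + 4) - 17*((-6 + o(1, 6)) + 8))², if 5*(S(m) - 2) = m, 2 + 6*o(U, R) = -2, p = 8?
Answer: 10214416/225 ≈ 45397.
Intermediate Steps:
o(U, R) = -⅔ (o(U, R) = -⅓ + (⅙)*(-2) = -⅓ - ⅓ = -⅔)
S(m) = 2 + m/5
v = -324/5 (v = (8 + 1)*((2 + (⅕)*(-1)) - 9) = 9*((2 - ⅕) - 9) = 9*(9/5 - 9) = 9*(-36/5) = -324/5 ≈ -64.800)
((v*3 + 4) - 17*((-6 + o(1, 6)) + 8))² = ((-324/5*3 + 4) - 17*((-6 - ⅔) + 8))² = ((-972/5 + 4) - 17*(-20/3 + 8))² = (-952/5 - 17*4/3)² = (-952/5 - 68/3)² = (-3196/15)² = 10214416/225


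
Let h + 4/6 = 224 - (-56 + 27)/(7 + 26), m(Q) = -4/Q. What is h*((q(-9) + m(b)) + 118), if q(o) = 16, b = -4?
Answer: 332955/11 ≈ 30269.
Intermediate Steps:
h = 7399/33 (h = -⅔ + (224 - (-56 + 27)/(7 + 26)) = -⅔ + (224 - (-29)/33) = -⅔ + (224 - 1*(-29/33)) = -⅔ + (224 + 29/33) = -⅔ + 7421/33 = 7399/33 ≈ 224.21)
h*((q(-9) + m(b)) + 118) = 7399*((16 - 4/(-4)) + 118)/33 = 7399*((16 - 4*(-¼)) + 118)/33 = 7399*((16 + 1) + 118)/33 = 7399*(17 + 118)/33 = (7399/33)*135 = 332955/11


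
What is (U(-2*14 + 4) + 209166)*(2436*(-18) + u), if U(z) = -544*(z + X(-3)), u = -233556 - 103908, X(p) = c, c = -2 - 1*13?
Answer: -87847421184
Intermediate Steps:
c = -15 (c = -2 - 13 = -15)
X(p) = -15
u = -337464
U(z) = 8160 - 544*z (U(z) = -544*(z - 15) = -544*(-15 + z) = 8160 - 544*z)
(U(-2*14 + 4) + 209166)*(2436*(-18) + u) = ((8160 - 544*(-2*14 + 4)) + 209166)*(2436*(-18) - 337464) = ((8160 - 544*(-28 + 4)) + 209166)*(-43848 - 337464) = ((8160 - 544*(-24)) + 209166)*(-381312) = ((8160 + 13056) + 209166)*(-381312) = (21216 + 209166)*(-381312) = 230382*(-381312) = -87847421184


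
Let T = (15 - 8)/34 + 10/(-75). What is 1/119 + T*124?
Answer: 16073/1785 ≈ 9.0045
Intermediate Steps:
T = 37/510 (T = 7*(1/34) + 10*(-1/75) = 7/34 - 2/15 = 37/510 ≈ 0.072549)
1/119 + T*124 = 1/119 + (37/510)*124 = 1/119 + 2294/255 = 16073/1785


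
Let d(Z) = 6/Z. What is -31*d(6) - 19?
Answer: -50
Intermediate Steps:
-31*d(6) - 19 = -186/6 - 19 = -31*1 - 19 = -31 - 19 = -50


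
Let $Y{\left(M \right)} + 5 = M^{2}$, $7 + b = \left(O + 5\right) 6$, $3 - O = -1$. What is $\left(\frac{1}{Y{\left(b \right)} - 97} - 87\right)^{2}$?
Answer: $\frac{33601822864}{4439449} \approx 7568.9$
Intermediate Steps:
$O = 4$ ($O = 3 - -1 = 3 + 1 = 4$)
$b = 47$ ($b = -7 + \left(4 + 5\right) 6 = -7 + 9 \cdot 6 = -7 + 54 = 47$)
$Y{\left(M \right)} = -5 + M^{2}$
$\left(\frac{1}{Y{\left(b \right)} - 97} - 87\right)^{2} = \left(\frac{1}{\left(-5 + 47^{2}\right) - 97} - 87\right)^{2} = \left(\frac{1}{\left(-5 + 2209\right) - 97} - 87\right)^{2} = \left(\frac{1}{2204 - 97} - 87\right)^{2} = \left(\frac{1}{2107} - 87\right)^{2} = \left(- \frac{183308}{2107}\right)^{2} = \frac{33601822864}{4439449}$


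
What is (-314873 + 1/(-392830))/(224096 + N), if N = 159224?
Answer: -123691560591/150579595600 ≈ -0.82144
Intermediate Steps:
(-314873 + 1/(-392830))/(224096 + N) = (-314873 + 1/(-392830))/(224096 + 159224) = (-314873 - 1/392830)/383320 = -123691560591/392830*1/383320 = -123691560591/150579595600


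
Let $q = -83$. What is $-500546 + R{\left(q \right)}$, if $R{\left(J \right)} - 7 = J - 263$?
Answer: $-500885$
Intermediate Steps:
$R{\left(J \right)} = -256 + J$ ($R{\left(J \right)} = 7 + \left(J - 263\right) = 7 + \left(-263 + J\right) = -256 + J$)
$-500546 + R{\left(q \right)} = -500546 - 339 = -500885$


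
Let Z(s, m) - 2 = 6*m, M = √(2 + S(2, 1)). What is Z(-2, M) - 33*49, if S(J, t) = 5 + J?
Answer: -1597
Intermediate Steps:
M = 3 (M = √(2 + (5 + 2)) = √(2 + 7) = √9 = 3)
Z(s, m) = 2 + 6*m
Z(-2, M) - 33*49 = (2 + 6*3) - 33*49 = (2 + 18) - 1617 = 20 - 1617 = -1597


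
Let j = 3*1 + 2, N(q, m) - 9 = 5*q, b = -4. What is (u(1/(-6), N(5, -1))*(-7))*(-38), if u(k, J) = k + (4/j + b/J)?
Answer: 34979/255 ≈ 137.17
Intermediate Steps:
N(q, m) = 9 + 5*q
j = 5 (j = 3 + 2 = 5)
u(k, J) = ⅘ + k - 4/J (u(k, J) = k + (4/5 - 4/J) = k + (4*(⅕) - 4/J) = k + (⅘ - 4/J) = ⅘ + k - 4/J)
(u(1/(-6), N(5, -1))*(-7))*(-38) = ((⅘ + 1/(-6) - 4/(9 + 5*5))*(-7))*(-38) = ((⅘ - ⅙ - 4/(9 + 25))*(-7))*(-38) = ((⅘ - ⅙ - 4/34)*(-7))*(-38) = ((⅘ - ⅙ - 4*1/34)*(-7))*(-38) = ((⅘ - ⅙ - 2/17)*(-7))*(-38) = ((263/510)*(-7))*(-38) = -1841/510*(-38) = 34979/255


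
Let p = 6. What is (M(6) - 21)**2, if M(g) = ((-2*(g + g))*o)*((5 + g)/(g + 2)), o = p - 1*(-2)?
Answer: 81225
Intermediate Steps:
o = 8 (o = 6 - 1*(-2) = 6 + 2 = 8)
M(g) = -32*g*(5 + g)/(2 + g) (M(g) = (-2*(g + g)*8)*((5 + g)/(g + 2)) = (-4*g*8)*((5 + g)/(2 + g)) = (-32*g)*((5 + g)/(2 + g)) = -32*g*(5 + g)/(2 + g))
(M(6) - 21)**2 = (-32*6*(5 + 6)/(2 + 6) - 21)**2 = (-32*6*11/8 - 21)**2 = (-32*6*1/8*11 - 21)**2 = (-264 - 21)**2 = (-285)**2 = 81225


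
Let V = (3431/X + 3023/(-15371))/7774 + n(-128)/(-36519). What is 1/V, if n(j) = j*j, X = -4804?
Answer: -20963728875684504/9407690103021311 ≈ -2.2284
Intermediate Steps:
n(j) = j²
V = -9407690103021311/20963728875684504 (V = (3431/(-4804) + 3023/(-15371))/7774 + (-128)²/(-36519) = (3431*(-1/4804) + 3023*(-1/15371))*(1/7774) + 16384*(-1/36519) = (-3431/4804 - 3023/15371)*(1/7774) - 16384/36519 = -67260393/73842284*1/7774 - 16384/36519 = -67260393/574049915816 - 16384/36519 = -9407690103021311/20963728875684504 ≈ -0.44876)
1/V = 1/(-9407690103021311/20963728875684504) = -20963728875684504/9407690103021311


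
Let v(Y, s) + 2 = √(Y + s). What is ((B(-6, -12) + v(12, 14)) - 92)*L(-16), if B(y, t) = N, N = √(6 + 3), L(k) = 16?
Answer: -1456 + 16*√26 ≈ -1374.4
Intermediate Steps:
N = 3 (N = √9 = 3)
v(Y, s) = -2 + √(Y + s)
B(y, t) = 3
((B(-6, -12) + v(12, 14)) - 92)*L(-16) = ((3 + (-2 + √(12 + 14))) - 92)*16 = ((3 + (-2 + √26)) - 92)*16 = ((1 + √26) - 92)*16 = (-91 + √26)*16 = -1456 + 16*√26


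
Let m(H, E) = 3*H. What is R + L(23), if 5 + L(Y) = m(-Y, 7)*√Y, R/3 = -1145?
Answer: -3440 - 69*√23 ≈ -3770.9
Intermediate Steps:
R = -3435 (R = 3*(-1145) = -3435)
L(Y) = -5 - 3*Y^(3/2) (L(Y) = -5 + (3*(-Y))*√Y = -5 + (-3*Y)*√Y = -5 - 3*Y^(3/2))
R + L(23) = -3435 + (-5 - 69*√23) = -3440 - 69*√23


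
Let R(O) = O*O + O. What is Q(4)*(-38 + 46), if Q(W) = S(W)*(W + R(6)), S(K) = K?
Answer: 1472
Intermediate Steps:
R(O) = O + O² (R(O) = O² + O = O + O²)
Q(W) = W*(42 + W) (Q(W) = W*(W + 6*(1 + 6)) = W*(W + 6*7) = W*(W + 42) = W*(42 + W))
Q(4)*(-38 + 46) = (4*(42 + 4))*(-38 + 46) = (4*46)*8 = 184*8 = 1472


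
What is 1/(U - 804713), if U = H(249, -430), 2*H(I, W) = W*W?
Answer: -1/712263 ≈ -1.4040e-6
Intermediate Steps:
H(I, W) = W**2/2 (H(I, W) = (W*W)/2 = W**2/2)
U = 92450 (U = (1/2)*(-430)**2 = (1/2)*184900 = 92450)
1/(U - 804713) = 1/(92450 - 804713) = 1/(-712263) = -1/712263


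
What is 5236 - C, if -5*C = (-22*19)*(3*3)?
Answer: 22418/5 ≈ 4483.6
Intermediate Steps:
C = 3762/5 (C = -(-22*19)*3*3/5 = -(-418)*9/5 = -⅕*(-3762) = 3762/5 ≈ 752.40)
5236 - C = 5236 - 1*3762/5 = 5236 - 3762/5 = 22418/5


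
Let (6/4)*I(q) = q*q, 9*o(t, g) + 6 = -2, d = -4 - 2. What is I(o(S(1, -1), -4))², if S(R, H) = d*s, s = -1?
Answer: 16384/59049 ≈ 0.27746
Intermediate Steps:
d = -6
S(R, H) = 6 (S(R, H) = -6*(-1) = 6)
o(t, g) = -8/9 (o(t, g) = -⅔ + (⅑)*(-2) = -⅔ - 2/9 = -8/9)
I(q) = 2*q²/3 (I(q) = 2*(q*q)/3 = 2*q²/3)
I(o(S(1, -1), -4))² = (2*(-8/9)²/3)² = ((⅔)*(64/81))² = (128/243)² = 16384/59049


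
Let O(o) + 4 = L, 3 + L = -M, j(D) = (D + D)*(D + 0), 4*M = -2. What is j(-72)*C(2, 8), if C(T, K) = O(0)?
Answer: -67392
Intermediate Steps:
M = -½ (M = (¼)*(-2) = -½ ≈ -0.50000)
j(D) = 2*D² (j(D) = (2*D)*D = 2*D²)
L = -5/2 (L = -3 - 1*(-½) = -3 + ½ = -5/2 ≈ -2.5000)
O(o) = -13/2 (O(o) = -4 - 5/2 = -13/2)
C(T, K) = -13/2
j(-72)*C(2, 8) = (2*(-72)²)*(-13/2) = (2*5184)*(-13/2) = 10368*(-13/2) = -67392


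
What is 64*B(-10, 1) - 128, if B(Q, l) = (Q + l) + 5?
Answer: -384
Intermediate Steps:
B(Q, l) = 5 + Q + l
64*B(-10, 1) - 128 = 64*(5 - 10 + 1) - 128 = 64*(-4) - 128 = -256 - 128 = -384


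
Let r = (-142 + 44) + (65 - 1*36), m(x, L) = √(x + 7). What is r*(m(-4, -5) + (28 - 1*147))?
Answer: 8211 - 69*√3 ≈ 8091.5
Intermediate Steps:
m(x, L) = √(7 + x)
r = -69 (r = -98 + (65 - 36) = -98 + 29 = -69)
r*(m(-4, -5) + (28 - 1*147)) = -69*(√(7 - 4) + (28 - 1*147)) = -69*(√3 + (28 - 147)) = -69*(√3 - 119) = -69*(-119 + √3) = 8211 - 69*√3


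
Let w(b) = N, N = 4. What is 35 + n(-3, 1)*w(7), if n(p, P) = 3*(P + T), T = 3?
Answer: 83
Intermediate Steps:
n(p, P) = 9 + 3*P (n(p, P) = 3*(P + 3) = 3*(3 + P) = 9 + 3*P)
w(b) = 4
35 + n(-3, 1)*w(7) = 35 + (9 + 3*1)*4 = 35 + (9 + 3)*4 = 35 + 12*4 = 35 + 48 = 83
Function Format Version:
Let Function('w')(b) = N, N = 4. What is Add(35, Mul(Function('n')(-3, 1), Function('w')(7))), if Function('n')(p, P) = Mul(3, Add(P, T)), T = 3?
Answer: 83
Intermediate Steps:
Function('n')(p, P) = Add(9, Mul(3, P)) (Function('n')(p, P) = Mul(3, Add(P, 3)) = Mul(3, Add(3, P)) = Add(9, Mul(3, P)))
Function('w')(b) = 4
Add(35, Mul(Function('n')(-3, 1), Function('w')(7))) = Add(35, Mul(Add(9, Mul(3, 1)), 4)) = Add(35, Mul(Add(9, 3), 4)) = Add(35, Mul(12, 4)) = Add(35, 48) = 83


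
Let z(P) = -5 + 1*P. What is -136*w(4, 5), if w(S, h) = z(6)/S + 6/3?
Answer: -306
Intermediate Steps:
z(P) = -5 + P
w(S, h) = 2 + 1/S (w(S, h) = (-5 + 6)/S + 6/3 = 1/S + 6*(⅓) = 1/S + 2 = 2 + 1/S)
-136*w(4, 5) = -136*(2 + 1/4) = -136*(2 + ¼) = -136*9/4 = -306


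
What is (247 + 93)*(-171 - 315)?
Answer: -165240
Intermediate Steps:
(247 + 93)*(-171 - 315) = 340*(-486) = -165240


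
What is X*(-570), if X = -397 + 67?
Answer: 188100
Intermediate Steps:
X = -330
X*(-570) = -330*(-570) = 188100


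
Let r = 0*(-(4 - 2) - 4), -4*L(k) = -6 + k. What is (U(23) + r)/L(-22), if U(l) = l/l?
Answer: ⅐ ≈ 0.14286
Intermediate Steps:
L(k) = 3/2 - k/4 (L(k) = -(-6 + k)/4 = 3/2 - k/4)
U(l) = 1
r = 0 (r = 0*(-1*2 - 4) = 0*(-2 - 4) = 0*(-6) = 0)
(U(23) + r)/L(-22) = (1 + 0)/(3/2 - ¼*(-22)) = 1/(3/2 + 11/2) = 1/7 = 1*(⅐) = ⅐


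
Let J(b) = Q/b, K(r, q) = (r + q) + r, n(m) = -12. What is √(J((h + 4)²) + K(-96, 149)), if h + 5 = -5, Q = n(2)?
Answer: I*√390/3 ≈ 6.5828*I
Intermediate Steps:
Q = -12
h = -10 (h = -5 - 5 = -10)
K(r, q) = q + 2*r (K(r, q) = (q + r) + r = q + 2*r)
J(b) = -12/b
√(J((h + 4)²) + K(-96, 149)) = √(-12/(-10 + 4)² + (149 + 2*(-96))) = √(-12/((-6)²) + (149 - 192)) = √(-12/36 - 43) = √(-12*1/36 - 43) = √(-⅓ - 43) = √(-130/3) = I*√390/3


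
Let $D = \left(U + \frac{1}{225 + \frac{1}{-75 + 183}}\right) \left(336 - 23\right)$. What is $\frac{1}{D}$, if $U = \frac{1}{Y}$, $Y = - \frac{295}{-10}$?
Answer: $\frac{1433759}{17206862} \approx 0.083325$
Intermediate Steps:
$Y = \frac{59}{2}$ ($Y = \left(-295\right) \left(- \frac{1}{10}\right) = \frac{59}{2} \approx 29.5$)
$U = \frac{2}{59}$ ($U = \frac{1}{\frac{59}{2}} = \frac{2}{59} \approx 0.033898$)
$D = \frac{17206862}{1433759}$ ($D = \left(\frac{2}{59} + \frac{1}{225 + \frac{1}{-75 + 183}}\right) \left(336 - 23\right) = \left(\frac{2}{59} + \frac{1}{225 + \frac{1}{108}}\right) 313 = \left(\frac{2}{59} + \frac{1}{\frac{24301}{108}}\right) 313 = \left(\frac{2}{59} + \frac{108}{24301}\right) 313 = \frac{54974}{1433759} \cdot 313 = \frac{17206862}{1433759} \approx 12.001$)
$\frac{1}{D} = \frac{1}{\frac{17206862}{1433759}} = \frac{1433759}{17206862}$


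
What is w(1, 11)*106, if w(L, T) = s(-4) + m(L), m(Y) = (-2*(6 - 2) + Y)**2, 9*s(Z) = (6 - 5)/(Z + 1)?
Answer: 140132/27 ≈ 5190.1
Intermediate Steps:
s(Z) = 1/(9*(1 + Z)) (s(Z) = ((6 - 5)/(Z + 1))/9 = (1/(1 + Z))/9 = 1/(9*(1 + Z)))
m(Y) = (-8 + Y)**2 (m(Y) = (-2*4 + Y)**2 = (-8 + Y)**2)
w(L, T) = -1/27 + (-8 + L)**2 (w(L, T) = 1/(9*(1 - 4)) + (-8 + L)**2 = (1/9)/(-3) + (-8 + L)**2 = (1/9)*(-1/3) + (-8 + L)**2 = -1/27 + (-8 + L)**2)
w(1, 11)*106 = (-1/27 + (-8 + 1)**2)*106 = (-1/27 + (-7)**2)*106 = (-1/27 + 49)*106 = (1322/27)*106 = 140132/27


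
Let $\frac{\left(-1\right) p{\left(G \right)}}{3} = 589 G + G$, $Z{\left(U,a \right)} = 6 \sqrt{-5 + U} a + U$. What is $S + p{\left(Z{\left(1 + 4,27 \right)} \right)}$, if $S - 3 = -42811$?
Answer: $-51658$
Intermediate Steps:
$S = -42808$ ($S = 3 - 42811 = -42808$)
$Z{\left(U,a \right)} = U + 6 a \sqrt{-5 + U}$ ($Z{\left(U,a \right)} = 6 a \sqrt{-5 + U} + U = U + 6 a \sqrt{-5 + U}$)
$p{\left(G \right)} = - 1770 G$ ($p{\left(G \right)} = - 3 \left(589 G + G\right) = - 3 \cdot 590 G = - 1770 G$)
$S + p{\left(Z{\left(1 + 4,27 \right)} \right)} = -42808 - 1770 \left(\left(1 + 4\right) + 6 \cdot 27 \sqrt{-5 + \left(1 + 4\right)}\right) = -42808 - 1770 \left(5 + 6 \cdot 27 \sqrt{-5 + 5}\right) = -42808 - 1770 \left(5 + 6 \cdot 27 \sqrt{0}\right) = -42808 - 1770 \left(5 + 6 \cdot 27 \cdot 0\right) = -42808 - 1770 \left(5 + 0\right) = -42808 - 8850 = -51658$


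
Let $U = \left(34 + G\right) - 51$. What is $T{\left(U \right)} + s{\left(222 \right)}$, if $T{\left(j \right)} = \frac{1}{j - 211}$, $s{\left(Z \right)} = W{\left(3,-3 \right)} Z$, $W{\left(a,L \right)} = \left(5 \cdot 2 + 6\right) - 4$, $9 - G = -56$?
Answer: $\frac{434231}{163} \approx 2664.0$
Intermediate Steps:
$G = 65$ ($G = 9 - -56 = 9 + 56 = 65$)
$W{\left(a,L \right)} = 12$ ($W{\left(a,L \right)} = \left(10 + 6\right) - 4 = 16 - 4 = 12$)
$s{\left(Z \right)} = 12 Z$
$U = 48$ ($U = \left(34 + 65\right) - 51 = 99 - 51 = 48$)
$T{\left(j \right)} = \frac{1}{-211 + j}$
$T{\left(U \right)} + s{\left(222 \right)} = \frac{1}{-211 + 48} + 12 \cdot 222 = \frac{1}{-163} + 2664 = - \frac{1}{163} + 2664 = \frac{434231}{163}$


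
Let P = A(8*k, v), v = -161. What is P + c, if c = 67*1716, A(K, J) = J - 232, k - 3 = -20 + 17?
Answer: 114579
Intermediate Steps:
k = 0 (k = 3 + (-20 + 17) = 3 - 3 = 0)
A(K, J) = -232 + J
c = 114972
P = -393 (P = -232 - 161 = -393)
P + c = -393 + 114972 = 114579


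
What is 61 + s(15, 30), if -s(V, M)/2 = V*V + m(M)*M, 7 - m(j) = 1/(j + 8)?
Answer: -15341/19 ≈ -807.42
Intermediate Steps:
m(j) = 7 - 1/(8 + j) (m(j) = 7 - 1/(j + 8) = 7 - 1/(8 + j))
s(V, M) = -2*V² - 2*M*(55 + 7*M)/(8 + M) (s(V, M) = -2*(V*V + ((55 + 7*M)/(8 + M))*M) = -2*(V² + M*(55 + 7*M)/(8 + M)) = -2*V² - 2*M*(55 + 7*M)/(8 + M))
61 + s(15, 30) = 61 + 2*(15²*(-8 - 1*30) - 1*30*(55 + 7*30))/(8 + 30) = 61 + 2*(225*(-8 - 30) - 1*30*(55 + 210))/38 = 61 + 2*(1/38)*(225*(-38) - 1*30*265) = 61 + 2*(1/38)*(-8550 - 7950) = 61 + 2*(1/38)*(-16500) = 61 - 16500/19 = -15341/19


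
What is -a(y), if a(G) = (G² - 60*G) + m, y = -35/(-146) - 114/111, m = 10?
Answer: -1688386409/29181604 ≈ -57.858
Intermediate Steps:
y = -4253/5402 (y = -35*(-1/146) - 114*1/111 = 35/146 - 38/37 = -4253/5402 ≈ -0.78730)
a(G) = 10 + G² - 60*G (a(G) = (G² - 60*G) + 10 = 10 + G² - 60*G)
-a(y) = -(10 + (-4253/5402)² - 60*(-4253/5402)) = -(10 + 18088009/29181604 + 127590/2701) = -1*1688386409/29181604 = -1688386409/29181604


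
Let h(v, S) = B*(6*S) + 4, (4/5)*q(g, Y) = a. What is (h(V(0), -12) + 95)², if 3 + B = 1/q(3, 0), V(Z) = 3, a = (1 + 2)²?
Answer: 2380849/25 ≈ 95234.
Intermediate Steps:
a = 9 (a = 3² = 9)
q(g, Y) = 45/4 (q(g, Y) = (5/4)*9 = 45/4)
B = -131/45 (B = -3 + 1/(45/4) = -3 + 4/45 = -131/45 ≈ -2.9111)
h(v, S) = 4 - 262*S/15 (h(v, S) = -262*S/15 + 4 = 4 - 262*S/15)
(h(V(0), -12) + 95)² = ((4 - 262/15*(-12)) + 95)² = ((4 + 1048/5) + 95)² = (1068/5 + 95)² = (1543/5)² = 2380849/25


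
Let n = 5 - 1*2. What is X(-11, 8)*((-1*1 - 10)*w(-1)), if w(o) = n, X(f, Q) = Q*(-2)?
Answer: 528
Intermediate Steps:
n = 3 (n = 5 - 2 = 3)
X(f, Q) = -2*Q
w(o) = 3
X(-11, 8)*((-1*1 - 10)*w(-1)) = (-2*8)*((-1*1 - 10)*3) = -16*(-1 - 10)*3 = -(-176)*3 = -16*(-33) = 528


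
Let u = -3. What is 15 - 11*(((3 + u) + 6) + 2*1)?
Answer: -73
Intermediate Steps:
15 - 11*(((3 + u) + 6) + 2*1) = 15 - 11*(((3 - 3) + 6) + 2*1) = 15 - 11*((0 + 6) + 2) = 15 - 11*(6 + 2) = 15 - 11*8 = 15 - 88 = -73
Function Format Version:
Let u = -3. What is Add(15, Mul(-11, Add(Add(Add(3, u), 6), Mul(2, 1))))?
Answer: -73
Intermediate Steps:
Add(15, Mul(-11, Add(Add(Add(3, u), 6), Mul(2, 1)))) = Add(15, Mul(-11, Add(Add(Add(3, -3), 6), Mul(2, 1)))) = Add(15, Mul(-11, Add(Add(0, 6), 2))) = Add(15, Mul(-11, Add(6, 2))) = Add(15, Mul(-11, 8)) = Add(15, -88) = -73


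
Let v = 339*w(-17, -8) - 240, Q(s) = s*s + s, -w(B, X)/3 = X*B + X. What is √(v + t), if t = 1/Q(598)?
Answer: I*√16733503872048262/358202 ≈ 361.13*I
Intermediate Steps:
w(B, X) = -3*X - 3*B*X (w(B, X) = -3*(X*B + X) = -3*(B*X + X) = -3*(X + B*X) = -3*X - 3*B*X)
Q(s) = s + s² (Q(s) = s² + s = s + s²)
t = 1/358202 (t = 1/(598*(1 + 598)) = 1/(598*599) = 1/358202 ≈ 2.7917e-6)
v = -130416 (v = 339*(-3*(-8)*(1 - 17)) - 240 = 339*(-3*(-8)*(-16)) - 240 = 339*(-384) - 240 = -130176 - 240 = -130416)
√(v + t) = √(-130416 + 1/358202) = √(-46715272031/358202) = I*√16733503872048262/358202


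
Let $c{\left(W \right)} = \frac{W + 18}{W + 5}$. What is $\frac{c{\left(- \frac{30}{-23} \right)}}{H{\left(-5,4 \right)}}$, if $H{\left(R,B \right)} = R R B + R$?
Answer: $\frac{444}{13775} \approx 0.032232$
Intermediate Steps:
$H{\left(R,B \right)} = R + B R^{2}$ ($H{\left(R,B \right)} = R^{2} B + R = B R^{2} + R = R + B R^{2}$)
$c{\left(W \right)} = \frac{18 + W}{5 + W}$
$\frac{c{\left(- \frac{30}{-23} \right)}}{H{\left(-5,4 \right)}} = \frac{\frac{1}{5 - \frac{30}{-23}} \left(18 - \frac{30}{-23}\right)}{\left(-5\right) \left(1 + 4 \left(-5\right)\right)} = \frac{\frac{1}{5 - - \frac{30}{23}} \left(18 - - \frac{30}{23}\right)}{\left(-5\right) \left(1 - 20\right)} = \frac{\frac{1}{5 + \frac{30}{23}} \left(18 + \frac{30}{23}\right)}{\left(-5\right) \left(-19\right)} = \frac{\frac{1}{\frac{145}{23}} \cdot \frac{444}{23}}{95} = \frac{23}{145} \cdot \frac{444}{23} \cdot \frac{1}{95} = \frac{444}{145} \cdot \frac{1}{95} = \frac{444}{13775}$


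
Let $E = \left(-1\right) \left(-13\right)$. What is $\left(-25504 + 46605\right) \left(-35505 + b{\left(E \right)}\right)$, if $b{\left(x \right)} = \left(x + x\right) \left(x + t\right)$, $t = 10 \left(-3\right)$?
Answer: $-758517647$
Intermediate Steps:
$t = -30$
$E = 13$
$b{\left(x \right)} = 2 x \left(-30 + x\right)$ ($b{\left(x \right)} = \left(x + x\right) \left(x - 30\right) = 2 x \left(-30 + x\right)$)
$\left(-25504 + 46605\right) \left(-35505 + b{\left(E \right)}\right) = \left(-25504 + 46605\right) \left(-35505 + 2 \cdot 13 \left(-30 + 13\right)\right) = 21101 \left(-35505 + 2 \cdot 13 \left(-17\right)\right) = 21101 \left(-35505 - 442\right) = 21101 \left(-35947\right) = -758517647$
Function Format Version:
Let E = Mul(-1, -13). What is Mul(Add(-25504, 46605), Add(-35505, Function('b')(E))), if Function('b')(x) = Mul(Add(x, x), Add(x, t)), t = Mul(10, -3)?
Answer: -758517647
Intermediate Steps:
t = -30
E = 13
Function('b')(x) = Mul(2, x, Add(-30, x)) (Function('b')(x) = Mul(Add(x, x), Add(x, -30)) = Mul(Mul(2, x), Add(-30, x)) = Mul(2, x, Add(-30, x)))
Mul(Add(-25504, 46605), Add(-35505, Function('b')(E))) = Mul(Add(-25504, 46605), Add(-35505, Mul(2, 13, Add(-30, 13)))) = Mul(21101, Add(-35505, Mul(2, 13, -17))) = Mul(21101, Add(-35505, -442)) = Mul(21101, -35947) = -758517647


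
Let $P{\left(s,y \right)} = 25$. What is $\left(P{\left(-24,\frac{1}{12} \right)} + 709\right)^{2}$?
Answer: $538756$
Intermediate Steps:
$\left(P{\left(-24,\frac{1}{12} \right)} + 709\right)^{2} = \left(25 + 709\right)^{2} = 734^{2} = 538756$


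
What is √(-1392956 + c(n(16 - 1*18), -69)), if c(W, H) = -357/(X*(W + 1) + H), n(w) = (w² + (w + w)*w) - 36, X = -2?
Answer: I*√736865513/23 ≈ 1180.2*I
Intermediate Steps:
n(w) = -36 + 3*w² (n(w) = (w² + (2*w)*w) - 36 = (w² + 2*w²) - 36 = 3*w² - 36 = -36 + 3*w²)
c(W, H) = -357/(-2 + H - 2*W) (c(W, H) = -357/(-2*(W + 1) + H) = -357/(-2*(1 + W) + H) = -357/((-2 - 2*W) + H) = -357/(-2 + H - 2*W))
√(-1392956 + c(n(16 - 1*18), -69)) = √(-1392956 + 357/(2 - 1*(-69) + 2*(-36 + 3*(16 - 1*18)²))) = √(-1392956 + 357/(2 + 69 + 2*(-36 + 3*(16 - 18)²))) = √(-1392956 + 357/(2 + 69 + 2*(-36 + 3*(-2)²))) = √(-1392956 + 357/(2 + 69 + 2*(-36 + 3*4))) = √(-1392956 + 357/(2 + 69 + 2*(-36 + 12))) = √(-1392956 + 357/(2 + 69 + 2*(-24))) = √(-1392956 + 357/(2 + 69 - 48)) = √(-1392956 + 357/23) = √(-32037631/23) = I*√736865513/23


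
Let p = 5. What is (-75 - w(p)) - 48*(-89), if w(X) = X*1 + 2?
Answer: 4190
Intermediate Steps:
w(X) = 2 + X (w(X) = X + 2 = 2 + X)
(-75 - w(p)) - 48*(-89) = (-75 - (2 + 5)) - 48*(-89) = (-75 - 1*7) + 4272 = (-75 - 7) + 4272 = -82 + 4272 = 4190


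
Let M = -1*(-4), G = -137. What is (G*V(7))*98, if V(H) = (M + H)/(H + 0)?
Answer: -21098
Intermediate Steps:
M = 4
V(H) = (4 + H)/H (V(H) = (4 + H)/(H + 0) = (4 + H)/H)
(G*V(7))*98 = -137*(4 + 7)/7*98 = -137*11/7*98 = -1507/7*98 = -21098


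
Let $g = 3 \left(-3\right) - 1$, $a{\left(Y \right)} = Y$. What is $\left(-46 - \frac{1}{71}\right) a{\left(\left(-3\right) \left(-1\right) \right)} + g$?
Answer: $- \frac{10511}{71} \approx -148.04$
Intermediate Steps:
$g = -10$ ($g = -9 - 1 = -10$)
$\left(-46 - \frac{1}{71}\right) a{\left(\left(-3\right) \left(-1\right) \right)} + g = \left(-46 - \frac{1}{71}\right) \left(\left(-3\right) \left(-1\right)\right) - 10 = \left(-46 - \frac{1}{71}\right) 3 - 10 = \left(- \frac{3267}{71}\right) 3 - 10 = - \frac{9801}{71} - 10 = - \frac{10511}{71}$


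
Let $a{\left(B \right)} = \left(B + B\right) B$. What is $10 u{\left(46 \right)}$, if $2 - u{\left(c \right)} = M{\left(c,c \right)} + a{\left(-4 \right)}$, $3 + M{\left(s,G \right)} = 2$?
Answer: $-290$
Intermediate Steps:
$M{\left(s,G \right)} = -1$ ($M{\left(s,G \right)} = -3 + 2 = -1$)
$a{\left(B \right)} = 2 B^{2}$ ($a{\left(B \right)} = 2 B B = 2 B^{2}$)
$u{\left(c \right)} = -29$ ($u{\left(c \right)} = 2 - \left(-1 + 2 \left(-4\right)^{2}\right) = 2 - \left(-1 + 2 \cdot 16\right) = 2 - \left(-1 + 32\right) = 2 - 31 = -29$)
$10 u{\left(46 \right)} = 10 \left(-29\right) = -290$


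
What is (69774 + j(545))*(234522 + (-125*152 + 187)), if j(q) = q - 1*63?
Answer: 15154851504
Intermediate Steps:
j(q) = -63 + q (j(q) = q - 63 = -63 + q)
(69774 + j(545))*(234522 + (-125*152 + 187)) = (69774 + (-63 + 545))*(234522 + (-125*152 + 187)) = (69774 + 482)*(234522 + (-19000 + 187)) = 70256*(234522 - 18813) = 70256*215709 = 15154851504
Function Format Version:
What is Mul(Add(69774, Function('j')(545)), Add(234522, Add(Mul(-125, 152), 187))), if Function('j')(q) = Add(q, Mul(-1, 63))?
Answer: 15154851504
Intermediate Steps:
Function('j')(q) = Add(-63, q) (Function('j')(q) = Add(q, -63) = Add(-63, q))
Mul(Add(69774, Function('j')(545)), Add(234522, Add(Mul(-125, 152), 187))) = Mul(Add(69774, Add(-63, 545)), Add(234522, Add(Mul(-125, 152), 187))) = Mul(Add(69774, 482), Add(234522, Add(-19000, 187))) = Mul(70256, Add(234522, -18813)) = Mul(70256, 215709) = 15154851504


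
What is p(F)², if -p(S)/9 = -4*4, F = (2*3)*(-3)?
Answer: 20736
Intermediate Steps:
F = -18 (F = 6*(-3) = -18)
p(S) = 144 (p(S) = -(-36)*4 = -9*(-16) = 144)
p(F)² = 144² = 20736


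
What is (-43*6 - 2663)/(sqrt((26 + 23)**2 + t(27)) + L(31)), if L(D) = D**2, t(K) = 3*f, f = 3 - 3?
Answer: -2921/1010 ≈ -2.8921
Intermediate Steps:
f = 0
t(K) = 0 (t(K) = 3*0 = 0)
(-43*6 - 2663)/(sqrt((26 + 23)**2 + t(27)) + L(31)) = (-43*6 - 2663)/(sqrt((26 + 23)**2 + 0) + 31**2) = (-258 - 2663)/(sqrt(49**2 + 0) + 961) = -2921/(sqrt(2401 + 0) + 961) = -2921/(sqrt(2401) + 961) = -2921/(49 + 961) = -2921/1010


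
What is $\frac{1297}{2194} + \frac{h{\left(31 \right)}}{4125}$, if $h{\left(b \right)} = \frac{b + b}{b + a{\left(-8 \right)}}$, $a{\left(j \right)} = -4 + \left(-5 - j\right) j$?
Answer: $\frac{16186403}{27150750} \approx 0.59617$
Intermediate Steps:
$a{\left(j \right)} = -4 + j \left(-5 - j\right)$
$h{\left(b \right)} = \frac{2 b}{-28 + b}$ ($h{\left(b \right)} = \frac{b + b}{b - 28} = \frac{2 b}{b - 28} = \frac{2 b}{-28 + b}$)
$\frac{1297}{2194} + \frac{h{\left(31 \right)}}{4125} = \frac{1297}{2194} + \frac{2 \cdot 31 \frac{1}{-28 + 31}}{4125} = 1297 \cdot \frac{1}{2194} + 2 \cdot 31 \cdot \frac{1}{3} \cdot \frac{1}{4125} = \frac{1297}{2194} + 2 \cdot 31 \cdot \frac{1}{3} \cdot \frac{1}{4125} = \frac{1297}{2194} + \frac{62}{3} \cdot \frac{1}{4125} = \frac{1297}{2194} + \frac{62}{12375} = \frac{16186403}{27150750}$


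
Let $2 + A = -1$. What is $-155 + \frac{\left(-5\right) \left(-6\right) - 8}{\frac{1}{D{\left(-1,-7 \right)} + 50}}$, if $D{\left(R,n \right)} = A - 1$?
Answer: $857$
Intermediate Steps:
$A = -3$ ($A = -2 - 1 = -3$)
$D{\left(R,n \right)} = -4$ ($D{\left(R,n \right)} = -3 - 1 = -4$)
$-155 + \frac{\left(-5\right) \left(-6\right) - 8}{\frac{1}{D{\left(-1,-7 \right)} + 50}} = -155 + \frac{\left(-5\right) \left(-6\right) - 8}{\frac{1}{-4 + 50}} = -155 + \frac{30 - 8}{\frac{1}{46}} = -155 + \frac{1}{\frac{1}{46}} \cdot 22 = -155 + 46 \cdot 22 = -155 + 1012 = 857$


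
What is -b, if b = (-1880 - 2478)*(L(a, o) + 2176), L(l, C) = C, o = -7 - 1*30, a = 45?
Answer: 9321762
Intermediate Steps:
o = -37 (o = -7 - 30 = -37)
b = -9321762 (b = (-1880 - 2478)*(-37 + 2176) = -4358*2139 = -9321762)
-b = -1*(-9321762) = 9321762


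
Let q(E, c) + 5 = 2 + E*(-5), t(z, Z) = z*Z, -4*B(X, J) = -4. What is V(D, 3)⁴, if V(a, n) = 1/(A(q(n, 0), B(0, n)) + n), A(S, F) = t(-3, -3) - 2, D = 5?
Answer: 1/10000 ≈ 0.00010000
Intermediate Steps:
B(X, J) = 1 (B(X, J) = -¼*(-4) = 1)
t(z, Z) = Z*z
q(E, c) = -3 - 5*E (q(E, c) = -5 + (2 + E*(-5)) = -5 + (2 - 5*E) = -3 - 5*E)
A(S, F) = 7 (A(S, F) = -3*(-3) - 2 = 9 - 2 = 7)
V(a, n) = 1/(7 + n)
V(D, 3)⁴ = (1/(7 + 3))⁴ = (1/10)⁴ = (⅒)⁴ = 1/10000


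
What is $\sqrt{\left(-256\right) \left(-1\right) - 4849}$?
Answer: $i \sqrt{4593} \approx 67.772 i$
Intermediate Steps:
$\sqrt{\left(-256\right) \left(-1\right) - 4849} = \sqrt{256 - 4849} = \sqrt{-4593} = i \sqrt{4593}$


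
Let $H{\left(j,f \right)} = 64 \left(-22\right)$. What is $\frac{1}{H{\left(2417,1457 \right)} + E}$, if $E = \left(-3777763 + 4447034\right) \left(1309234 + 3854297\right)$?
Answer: $\frac{1}{3455801554493} \approx 2.8937 \cdot 10^{-13}$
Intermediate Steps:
$H{\left(j,f \right)} = -1408$
$E = 3455801555901$ ($E = 669271 \cdot 5163531 = 3455801555901$)
$\frac{1}{H{\left(2417,1457 \right)} + E} = \frac{1}{-1408 + 3455801555901} = \frac{1}{3455801554493}$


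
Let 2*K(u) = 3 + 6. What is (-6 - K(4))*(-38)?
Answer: 399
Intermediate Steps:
K(u) = 9/2 (K(u) = (3 + 6)/2 = (½)*9 = 9/2)
(-6 - K(4))*(-38) = (-6 - 1*9/2)*(-38) = (-6 - 9/2)*(-38) = -21/2*(-38) = 399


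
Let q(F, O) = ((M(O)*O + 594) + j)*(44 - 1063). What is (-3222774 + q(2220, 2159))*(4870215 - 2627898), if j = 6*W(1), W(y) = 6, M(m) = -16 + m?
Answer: -10580394620363799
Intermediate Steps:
j = 36 (j = 6*6 = 36)
q(F, O) = -641970 - 1019*O*(-16 + O) (q(F, O) = (((-16 + O)*O + 594) + 36)*(44 - 1063) = ((O*(-16 + O) + 594) + 36)*(-1019) = ((594 + O*(-16 + O)) + 36)*(-1019) = (630 + O*(-16 + O))*(-1019) = -641970 - 1019*O*(-16 + O))
(-3222774 + q(2220, 2159))*(4870215 - 2627898) = (-3222774 + (-641970 - 1019*2159*(-16 + 2159)))*(4870215 - 2627898) = (-3222774 + (-641970 - 1019*2159*2143))*2242317 = (-3222774 + (-641970 - 4714645003))*2242317 = (-3222774 - 4715286973)*2242317 = -4718509747*2242317 = -10580394620363799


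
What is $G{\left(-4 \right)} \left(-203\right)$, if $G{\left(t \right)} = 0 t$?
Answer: $0$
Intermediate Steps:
$G{\left(t \right)} = 0$
$G{\left(-4 \right)} \left(-203\right) = 0 \left(-203\right) = 0$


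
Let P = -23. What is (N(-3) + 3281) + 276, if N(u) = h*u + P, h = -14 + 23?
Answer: 3507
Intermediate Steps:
h = 9
N(u) = -23 + 9*u (N(u) = 9*u - 23 = -23 + 9*u)
(N(-3) + 3281) + 276 = ((-23 + 9*(-3)) + 3281) + 276 = ((-23 - 27) + 3281) + 276 = (-50 + 3281) + 276 = 3231 + 276 = 3507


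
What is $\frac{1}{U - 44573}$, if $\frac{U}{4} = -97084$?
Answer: $- \frac{1}{432909} \approx -2.31 \cdot 10^{-6}$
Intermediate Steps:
$U = -388336$ ($U = 4 \left(-97084\right) = -388336$)
$\frac{1}{U - 44573} = \frac{1}{-388336 - 44573} = \frac{1}{-432909} = - \frac{1}{432909}$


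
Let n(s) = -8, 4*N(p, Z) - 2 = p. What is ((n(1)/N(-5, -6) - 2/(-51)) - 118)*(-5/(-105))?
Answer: -608/119 ≈ -5.1092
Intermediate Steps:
N(p, Z) = ½ + p/4
((n(1)/N(-5, -6) - 2/(-51)) - 118)*(-5/(-105)) = ((-8/(½ + (¼)*(-5)) - 2/(-51)) - 118)*(-5/(-105)) = ((-8/(½ - 5/4) - 2*(-1/51)) - 118)*(-5*(-1/105)) = ((-8/(-¾) + 2/51) - 118)*(1/21) = ((-8*(-4/3) + 2/51) - 118)*(1/21) = ((32/3 + 2/51) - 118)*(1/21) = (182/17 - 118)*(1/21) = -1824/17*1/21 = -608/119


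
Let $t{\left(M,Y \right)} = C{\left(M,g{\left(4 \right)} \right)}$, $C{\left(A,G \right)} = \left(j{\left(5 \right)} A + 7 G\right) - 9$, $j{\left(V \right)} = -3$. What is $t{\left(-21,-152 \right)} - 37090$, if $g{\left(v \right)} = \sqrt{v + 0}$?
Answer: $-37022$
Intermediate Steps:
$g{\left(v \right)} = \sqrt{v}$
$C{\left(A,G \right)} = -9 - 3 A + 7 G$ ($C{\left(A,G \right)} = \left(- 3 A + 7 G\right) - 9 = -9 - 3 A + 7 G$)
$t{\left(M,Y \right)} = 5 - 3 M$ ($t{\left(M,Y \right)} = -9 - 3 M + 7 \sqrt{4} = -9 - 3 M + 7 \cdot 2 = -9 - 3 M + 14 = 5 - 3 M$)
$t{\left(-21,-152 \right)} - 37090 = \left(5 - -63\right) - 37090 = \left(5 + 63\right) - 37090 = 68 - 37090 = -37022$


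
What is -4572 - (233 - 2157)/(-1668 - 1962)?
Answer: -8299142/1815 ≈ -4572.5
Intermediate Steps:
-4572 - (233 - 2157)/(-1668 - 1962) = -4572 - (-1924)/(-3630) = -4572 - (-1924)*(-1)/3630 = -4572 - 1*962/1815 = -4572 - 962/1815 = -8299142/1815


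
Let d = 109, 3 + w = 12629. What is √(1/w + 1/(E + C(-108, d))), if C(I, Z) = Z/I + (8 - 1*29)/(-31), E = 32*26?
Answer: √1293065383087154/1004461430 ≈ 0.035800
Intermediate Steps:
w = 12626 (w = -3 + 12629 = 12626)
E = 832
C(I, Z) = 21/31 + Z/I (C(I, Z) = Z/I + (8 - 29)*(-1/31) = Z/I - 21*(-1/31) = Z/I + 21/31 = 21/31 + Z/I)
√(1/w + 1/(E + C(-108, d))) = √(1/12626 + 1/(832 + (21/31 + 109/(-108)))) = √(1/12626 + 1/(832 + (21/31 + 109*(-1/108)))) = √(1/12626 + 1/(832 + (21/31 - 109/108))) = √(1/12626 + 1/(832 - 1111/3348)) = √(1/12626 + 1/(2784425/3348)) = √(1/12626 + 3348/2784425) = √(45056273/35156150050) = √1293065383087154/1004461430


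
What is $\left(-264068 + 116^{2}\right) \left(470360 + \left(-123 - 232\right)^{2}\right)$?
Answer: $-149461237620$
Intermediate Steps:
$\left(-264068 + 116^{2}\right) \left(470360 + \left(-123 - 232\right)^{2}\right) = \left(-264068 + 13456\right) \left(470360 + \left(-355\right)^{2}\right) = - 250612 \left(470360 + 126025\right) = \left(-250612\right) 596385 = -149461237620$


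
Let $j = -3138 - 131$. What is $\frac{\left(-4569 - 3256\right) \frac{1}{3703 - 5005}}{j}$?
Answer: $- \frac{7825}{4256238} \approx -0.0018385$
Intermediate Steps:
$j = -3269$
$\frac{\left(-4569 - 3256\right) \frac{1}{3703 - 5005}}{j} = \frac{\left(-4569 - 3256\right) \frac{1}{3703 - 5005}}{-3269} = - \frac{7825}{-1302} \left(- \frac{1}{3269}\right) = \left(-7825\right) \left(- \frac{1}{1302}\right) \left(- \frac{1}{3269}\right) = \frac{7825}{1302} \left(- \frac{1}{3269}\right) = - \frac{7825}{4256238}$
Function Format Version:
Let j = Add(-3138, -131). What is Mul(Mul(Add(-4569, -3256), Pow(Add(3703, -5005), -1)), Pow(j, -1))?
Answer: Rational(-7825, 4256238) ≈ -0.0018385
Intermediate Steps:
j = -3269
Mul(Mul(Add(-4569, -3256), Pow(Add(3703, -5005), -1)), Pow(j, -1)) = Mul(Mul(Add(-4569, -3256), Pow(Add(3703, -5005), -1)), Pow(-3269, -1)) = Mul(Mul(-7825, Pow(-1302, -1)), Rational(-1, 3269)) = Mul(Mul(-7825, Rational(-1, 1302)), Rational(-1, 3269)) = Mul(Rational(7825, 1302), Rational(-1, 3269)) = Rational(-7825, 4256238)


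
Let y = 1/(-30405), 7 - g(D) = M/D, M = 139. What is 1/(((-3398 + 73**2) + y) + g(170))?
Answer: 1033770/2002600967 ≈ 0.00051621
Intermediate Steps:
g(D) = 7 - 139/D
y = -1/30405 ≈ -3.2889e-5
1/(((-3398 + 73**2) + y) + g(170)) = 1/(((-3398 + 73**2) - 1/30405) + (7 - 139/170)) = 1/(((-3398 + 5329) - 1/30405) + (7 - 139*1/170)) = 1/((1931 - 1/30405) + (7 - 139/170)) = 1/(58712054/30405 + 1051/170) = 1/(2002600967/1033770) = 1033770/2002600967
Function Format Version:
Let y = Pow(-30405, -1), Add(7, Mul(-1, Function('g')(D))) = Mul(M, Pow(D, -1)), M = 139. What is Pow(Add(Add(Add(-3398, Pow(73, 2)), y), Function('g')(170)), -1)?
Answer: Rational(1033770, 2002600967) ≈ 0.00051621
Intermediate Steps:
Function('g')(D) = Add(7, Mul(-139, Pow(D, -1))) (Function('g')(D) = Add(7, Mul(-1, Mul(139, Pow(D, -1)))) = Add(7, Mul(-139, Pow(D, -1))))
y = Rational(-1, 30405) ≈ -3.2889e-5
Pow(Add(Add(Add(-3398, Pow(73, 2)), y), Function('g')(170)), -1) = Pow(Add(Add(Add(-3398, Pow(73, 2)), Rational(-1, 30405)), Add(7, Mul(-139, Pow(170, -1)))), -1) = Pow(Add(Add(Add(-3398, 5329), Rational(-1, 30405)), Add(7, Mul(-139, Rational(1, 170)))), -1) = Pow(Add(Add(1931, Rational(-1, 30405)), Add(7, Rational(-139, 170))), -1) = Pow(Add(Rational(58712054, 30405), Rational(1051, 170)), -1) = Pow(Rational(2002600967, 1033770), -1) = Rational(1033770, 2002600967)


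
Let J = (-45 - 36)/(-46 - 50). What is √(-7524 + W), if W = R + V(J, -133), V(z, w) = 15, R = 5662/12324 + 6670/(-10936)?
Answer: I*√532808598361748631/8423454 ≈ 86.655*I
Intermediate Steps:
J = 27/32 (J = -81/(-96) = -81*(-1/96) = 27/32 ≈ 0.84375)
R = -2535181/16846908 (R = 5662*(1/12324) + 6670*(-1/10936) = 2831/6162 - 3335/5468 = -2535181/16846908 ≈ -0.15048)
W = 250168439/16846908 (W = -2535181/16846908 + 15 = 250168439/16846908 ≈ 14.850)
√(-7524 + W) = √(-7524 + 250168439/16846908) = √(-126505967353/16846908) = I*√532808598361748631/8423454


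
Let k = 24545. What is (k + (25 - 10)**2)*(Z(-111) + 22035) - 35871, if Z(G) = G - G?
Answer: 545771079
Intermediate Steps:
Z(G) = 0
(k + (25 - 10)**2)*(Z(-111) + 22035) - 35871 = (24545 + (25 - 10)**2)*(0 + 22035) - 35871 = (24545 + 15**2)*22035 - 35871 = (24545 + 225)*22035 - 35871 = 24770*22035 - 35871 = 545806950 - 35871 = 545771079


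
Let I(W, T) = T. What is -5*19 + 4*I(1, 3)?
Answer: -83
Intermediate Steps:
-5*19 + 4*I(1, 3) = -5*19 + 4*3 = -95 + 12 = -83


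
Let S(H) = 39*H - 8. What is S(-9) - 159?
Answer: -518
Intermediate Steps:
S(H) = -8 + 39*H
S(-9) - 159 = (-8 + 39*(-9)) - 159 = (-8 - 351) - 159 = -359 - 159 = -518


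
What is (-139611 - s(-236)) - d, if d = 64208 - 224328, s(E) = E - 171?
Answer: 20916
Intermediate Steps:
s(E) = -171 + E
d = -160120
(-139611 - s(-236)) - d = (-139611 - (-171 - 236)) - 1*(-160120) = (-139611 - 1*(-407)) + 160120 = (-139611 + 407) + 160120 = -139204 + 160120 = 20916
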